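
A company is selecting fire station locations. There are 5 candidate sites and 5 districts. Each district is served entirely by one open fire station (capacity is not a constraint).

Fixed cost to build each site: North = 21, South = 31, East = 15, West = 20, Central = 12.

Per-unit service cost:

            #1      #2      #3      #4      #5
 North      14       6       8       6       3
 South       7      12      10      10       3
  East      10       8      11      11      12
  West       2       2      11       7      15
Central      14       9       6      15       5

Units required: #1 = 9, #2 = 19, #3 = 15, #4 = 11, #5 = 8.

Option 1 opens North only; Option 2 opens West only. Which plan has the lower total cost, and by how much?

Option 1: {North}: #1→North 14·9=126, #2→North 6·19=114, #3→North 8·15=120, #4→North 6·11=66, #5→North 3·8=24. Service 450; fixed 21; total 471.
Option 2: {West}: #1→West 2·9=18, #2→West 2·19=38, #3→West 11·15=165, #4→West 7·11=77, #5→West 15·8=120. Service 418; fixed 20; total 438.
Difference: |471 − 438| = 33.

Option 2 is cheaper by 33.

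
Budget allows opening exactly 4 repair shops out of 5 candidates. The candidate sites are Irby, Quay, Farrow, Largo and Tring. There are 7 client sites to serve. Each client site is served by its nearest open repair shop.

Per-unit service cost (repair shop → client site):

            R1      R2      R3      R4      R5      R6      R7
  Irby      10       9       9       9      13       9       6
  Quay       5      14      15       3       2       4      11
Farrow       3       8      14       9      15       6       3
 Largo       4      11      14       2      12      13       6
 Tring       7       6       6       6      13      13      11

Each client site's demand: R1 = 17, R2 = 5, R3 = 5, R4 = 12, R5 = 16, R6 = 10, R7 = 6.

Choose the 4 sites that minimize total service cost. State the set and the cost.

Choose Quay, Farrow, Largo and Tring; total service cost 225.

With exactly 4 open, each client site uses its cheapest among the chosen.
{Quay, Farrow, Largo, Tring}: R1→Farrow 3·17=51, R2→Tring 6·5=30, R3→Tring 6·5=30, R4→Largo 2·12=24, R5→Quay 2·16=32, R6→Quay 4·10=40, R7→Farrow 3·6=18. Service cost 225.
{Irby, Quay, Farrow, Tring}: service cost 237
{Irby, Quay, Farrow, Largo}: service cost 250
Among all 5 size-4 choices, {Quay, Farrow, Largo, Tring} is lowest.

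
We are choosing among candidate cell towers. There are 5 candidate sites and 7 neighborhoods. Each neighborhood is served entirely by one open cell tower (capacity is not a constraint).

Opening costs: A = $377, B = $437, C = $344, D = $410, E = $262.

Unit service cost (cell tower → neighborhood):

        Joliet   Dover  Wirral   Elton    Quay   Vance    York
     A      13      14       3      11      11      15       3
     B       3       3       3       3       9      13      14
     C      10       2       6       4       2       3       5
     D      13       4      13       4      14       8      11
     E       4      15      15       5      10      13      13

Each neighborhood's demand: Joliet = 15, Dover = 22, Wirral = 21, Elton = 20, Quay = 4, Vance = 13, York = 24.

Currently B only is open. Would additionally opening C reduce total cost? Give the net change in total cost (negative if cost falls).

Yes — net change −52 (cost falls by 52).

Current service cost with {B}: 775.
Adding C: each neighborhood re-picks its cheapest; new service cost 379, saving 396.
Extra fixed cost: 344. Net change = 344 − 396 = -52.
(Totals: 1212 → 1160.)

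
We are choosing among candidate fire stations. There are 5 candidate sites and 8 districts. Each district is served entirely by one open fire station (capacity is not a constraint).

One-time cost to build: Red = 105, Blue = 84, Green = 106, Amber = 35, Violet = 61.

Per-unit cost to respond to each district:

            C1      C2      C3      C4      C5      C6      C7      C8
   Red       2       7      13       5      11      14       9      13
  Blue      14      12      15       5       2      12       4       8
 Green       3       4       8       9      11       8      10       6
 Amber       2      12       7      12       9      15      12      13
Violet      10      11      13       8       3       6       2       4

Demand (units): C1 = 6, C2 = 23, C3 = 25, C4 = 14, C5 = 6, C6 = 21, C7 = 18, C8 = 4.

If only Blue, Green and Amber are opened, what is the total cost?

Each district is assigned to its cheapest site among the open ones.
{Blue, Green, Amber}: C1→Amber 2·6=12, C2→Green 4·23=92, C3→Amber 7·25=175, C4→Blue 5·14=70, C5→Blue 2·6=12, C6→Green 8·21=168, C7→Blue 4·18=72, C8→Green 6·4=24. Service 625; fixed 225; total 850.

Total cost: 850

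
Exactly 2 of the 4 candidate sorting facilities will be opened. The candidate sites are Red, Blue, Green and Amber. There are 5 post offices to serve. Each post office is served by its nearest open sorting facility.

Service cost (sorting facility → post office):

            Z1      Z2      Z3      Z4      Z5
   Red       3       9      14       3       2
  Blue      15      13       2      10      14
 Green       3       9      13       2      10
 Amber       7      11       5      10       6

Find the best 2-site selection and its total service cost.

Choose Red and Blue; total service cost 19.

With exactly 2 open, each post office uses its cheapest among the chosen.
{Red, Blue}: Z1→Red 3, Z2→Red 9, Z3→Blue 2, Z4→Red 3, Z5→Red 2. Service cost 19.
{Red, Amber}: service cost 22
{Green, Amber}: service cost 25
Among all 6 size-2 choices, {Red, Blue} is lowest.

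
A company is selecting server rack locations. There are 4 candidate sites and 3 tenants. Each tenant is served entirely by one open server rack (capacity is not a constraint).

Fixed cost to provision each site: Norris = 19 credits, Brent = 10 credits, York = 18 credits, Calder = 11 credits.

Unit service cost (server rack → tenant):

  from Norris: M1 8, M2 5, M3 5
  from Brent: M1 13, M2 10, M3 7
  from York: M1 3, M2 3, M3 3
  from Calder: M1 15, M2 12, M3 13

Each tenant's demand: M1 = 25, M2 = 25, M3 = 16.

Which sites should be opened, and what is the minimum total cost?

Open York only; minimum total cost 216.

For any fixed open set, each tenant goes to its cheapest open site; total = fixed + service.
{York}: M1→York 3·25=75, M2→York 3·25=75, M3→York 3·16=48. Service 198; fixed 18; total 216.
{Brent, York}: M1→York 3·25=75, M2→York 3·25=75, M3→York 3·16=48. Service 198; fixed 28; total 226.
{York, Calder}: M1→York 3·25=75, M2→York 3·25=75, M3→York 3·16=48. Service 198; fixed 29; total 227.
{Norris, Brent, York, Calder}: service 198 + fixed 58 = 256
No other subset beats 216.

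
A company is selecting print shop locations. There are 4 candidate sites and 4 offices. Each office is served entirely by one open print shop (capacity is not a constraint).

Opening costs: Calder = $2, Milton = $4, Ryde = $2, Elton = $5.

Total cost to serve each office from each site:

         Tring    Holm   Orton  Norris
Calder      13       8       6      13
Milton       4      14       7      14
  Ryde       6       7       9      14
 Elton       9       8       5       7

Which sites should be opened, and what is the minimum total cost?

Open Ryde and Elton; minimum total cost 32.

For any fixed open set, each office goes to its cheapest open site; total = fixed + service.
{Ryde, Elton}: Tring→Ryde 6, Holm→Ryde 7, Orton→Elton 5, Norris→Elton 7. Service 25; fixed 7; total 32.
{Milton, Elton}: service 24 + fixed 9 = 33
{Calder, Ryde, Elton}: Tring→Ryde 6, Holm→Ryde 7, Orton→Elton 5, Norris→Elton 7. Service 25; fixed 9; total 34.
{Calder, Milton, Ryde, Elton}: service 23 + fixed 13 = 36
(All 15 nonempty subsets were checked; Ryde and Elton is lowest.)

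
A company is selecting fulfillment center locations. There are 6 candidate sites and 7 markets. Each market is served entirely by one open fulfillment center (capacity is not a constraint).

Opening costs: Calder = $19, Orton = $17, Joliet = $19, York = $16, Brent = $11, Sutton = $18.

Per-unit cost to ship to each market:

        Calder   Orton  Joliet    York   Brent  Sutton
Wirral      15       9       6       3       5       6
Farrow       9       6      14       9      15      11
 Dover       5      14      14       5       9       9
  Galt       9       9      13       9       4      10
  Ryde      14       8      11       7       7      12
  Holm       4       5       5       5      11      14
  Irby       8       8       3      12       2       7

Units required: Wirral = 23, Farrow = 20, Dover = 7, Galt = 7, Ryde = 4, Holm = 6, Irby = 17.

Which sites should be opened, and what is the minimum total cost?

For any fixed open set, each market goes to its cheapest open site; total = fixed + service.
{Orton, York, Brent}: Wirral→York 3·23=69, Farrow→Orton 6·20=120, Dover→York 5·7=35, Galt→Brent 4·7=28, Ryde→York 7·4=28, Holm→Orton 5·6=30, Irby→Brent 2·17=34. Service 344; fixed 44; total 388.
{Calder, Orton, York, Brent}: Wirral→York 3·23=69, Farrow→Orton 6·20=120, Dover→Calder 5·7=35, Galt→Brent 4·7=28, Ryde→York 7·4=28, Holm→Calder 4·6=24, Irby→Brent 2·17=34. Service 338; fixed 63; total 401.
{Orton, York, Brent, Sutton}: Wirral→York 3·23=69, Farrow→Orton 6·20=120, Dover→York 5·7=35, Galt→Brent 4·7=28, Ryde→York 7·4=28, Holm→Orton 5·6=30, Irby→Brent 2·17=34. Service 344; fixed 62; total 406.
{Calder, Orton, Joliet, York, Brent, Sutton}: Wirral→York 3·23=69, Farrow→Orton 6·20=120, Dover→Calder 5·7=35, Galt→Brent 4·7=28, Ryde→York 7·4=28, Holm→Calder 4·6=24, Irby→Brent 2·17=34. Service 338; fixed 100; total 438.
No other subset beats 388.

Open Orton, York and Brent; minimum total cost 388.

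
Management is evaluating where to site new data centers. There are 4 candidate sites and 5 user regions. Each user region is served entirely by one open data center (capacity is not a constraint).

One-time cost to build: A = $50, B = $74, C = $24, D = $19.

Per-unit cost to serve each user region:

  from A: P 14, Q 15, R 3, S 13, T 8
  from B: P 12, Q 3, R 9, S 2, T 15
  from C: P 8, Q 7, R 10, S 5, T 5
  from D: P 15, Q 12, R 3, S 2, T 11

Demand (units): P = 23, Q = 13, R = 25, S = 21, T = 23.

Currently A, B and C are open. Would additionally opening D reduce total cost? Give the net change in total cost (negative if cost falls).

No — net change +19 (cost rises by 19).

Current service cost with {A, B, C}: 455.
Adding D: each user region re-picks its cheapest; new service cost 455, saving 0.
Extra fixed cost: 19. Net change = 19 − 0 = 19.
(Totals: 603 → 622.)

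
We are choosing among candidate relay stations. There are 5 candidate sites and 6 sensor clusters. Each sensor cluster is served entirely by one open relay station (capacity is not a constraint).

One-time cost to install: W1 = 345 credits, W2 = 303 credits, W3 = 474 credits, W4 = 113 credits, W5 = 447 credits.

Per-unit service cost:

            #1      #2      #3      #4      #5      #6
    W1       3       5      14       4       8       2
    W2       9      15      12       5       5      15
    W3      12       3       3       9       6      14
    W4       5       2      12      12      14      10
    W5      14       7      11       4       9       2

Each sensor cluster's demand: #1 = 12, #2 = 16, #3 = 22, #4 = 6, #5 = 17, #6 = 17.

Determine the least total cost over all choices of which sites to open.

For any fixed open set, each sensor cluster goes to its cheapest open site; total = fixed + service.
{W4}: #1→W4 5·12=60, #2→W4 2·16=32, #3→W4 12·22=264, #4→W4 12·6=72, #5→W4 14·17=238, #6→W4 10·17=170. Service 836; fixed 113; total 949.
{W1}: #1→W1 3·12=36, #2→W1 5·16=80, #3→W1 14·22=308, #4→W1 4·6=24, #5→W1 8·17=136, #6→W1 2·17=34. Service 618; fixed 345; total 963.
{W1, W4}: #1→W1 3·12=36, #2→W4 2·16=32, #3→W4 12·22=264, #4→W1 4·6=24, #5→W1 8·17=136, #6→W1 2·17=34. Service 526; fixed 458; total 984.
{W1, W2, W3, W4, W5}: service 277 + fixed 1682 = 1959
No other subset beats 949.

Minimum total cost: 949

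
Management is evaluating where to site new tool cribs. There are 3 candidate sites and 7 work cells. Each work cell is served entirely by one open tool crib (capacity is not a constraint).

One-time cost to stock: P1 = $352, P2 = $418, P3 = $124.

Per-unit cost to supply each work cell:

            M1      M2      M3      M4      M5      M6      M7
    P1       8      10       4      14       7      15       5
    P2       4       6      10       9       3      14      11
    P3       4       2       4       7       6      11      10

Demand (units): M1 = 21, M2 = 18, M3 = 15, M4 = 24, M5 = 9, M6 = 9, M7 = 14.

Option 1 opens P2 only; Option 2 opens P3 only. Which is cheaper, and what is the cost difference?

Option 1: {P2}: M1→P2 4·21=84, M2→P2 6·18=108, M3→P2 10·15=150, M4→P2 9·24=216, M5→P2 3·9=27, M6→P2 14·9=126, M7→P2 11·14=154. Service 865; fixed 418; total 1283.
Option 2: {P3}: M1→P3 4·21=84, M2→P3 2·18=36, M3→P3 4·15=60, M4→P3 7·24=168, M5→P3 6·9=54, M6→P3 11·9=99, M7→P3 10·14=140. Service 641; fixed 124; total 765.
Difference: |1283 − 765| = 518.

Option 2 is cheaper by 518.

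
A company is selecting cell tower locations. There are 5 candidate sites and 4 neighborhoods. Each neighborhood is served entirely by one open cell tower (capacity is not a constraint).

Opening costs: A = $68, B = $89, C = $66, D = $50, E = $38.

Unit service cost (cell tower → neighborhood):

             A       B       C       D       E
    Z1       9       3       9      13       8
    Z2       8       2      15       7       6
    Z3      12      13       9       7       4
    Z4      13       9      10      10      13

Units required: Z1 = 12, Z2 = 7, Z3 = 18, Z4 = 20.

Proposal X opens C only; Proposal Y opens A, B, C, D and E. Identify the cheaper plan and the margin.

Proposal X: {C}: Z1→C 9·12=108, Z2→C 15·7=105, Z3→C 9·18=162, Z4→C 10·20=200. Service 575; fixed 66; total 641.
Proposal Y: {A, B, C, D, E}: Z1→B 3·12=36, Z2→B 2·7=14, Z3→E 4·18=72, Z4→B 9·20=180. Service 302; fixed 311; total 613.
Difference: |641 − 613| = 28.

Proposal Y is cheaper by 28.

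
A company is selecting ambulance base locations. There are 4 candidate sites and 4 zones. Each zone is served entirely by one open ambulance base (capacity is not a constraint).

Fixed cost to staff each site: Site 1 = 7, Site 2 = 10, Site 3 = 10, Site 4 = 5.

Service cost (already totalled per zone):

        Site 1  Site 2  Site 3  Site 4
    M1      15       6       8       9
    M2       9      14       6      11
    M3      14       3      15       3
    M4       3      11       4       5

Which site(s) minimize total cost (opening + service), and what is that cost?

Open Site 4 only; minimum total cost 33.

For any fixed open set, each zone goes to its cheapest open site; total = fixed + service.
{Site 4}: M1→Site 4 9, M2→Site 4 11, M3→Site 4 3, M4→Site 4 5. Service 28; fixed 5; total 33.
{Site 1, Site 4}: service 24 + fixed 12 = 36
{Site 3, Site 4}: M1→Site 3 8, M2→Site 3 6, M3→Site 4 3, M4→Site 3 4. Service 21; fixed 15; total 36.
{Site 1, Site 2, Site 3, Site 4}: M1→Site 2 6, M2→Site 3 6, M3→Site 2 3, M4→Site 1 3. Service 18; fixed 32; total 50.
No other subset beats 33.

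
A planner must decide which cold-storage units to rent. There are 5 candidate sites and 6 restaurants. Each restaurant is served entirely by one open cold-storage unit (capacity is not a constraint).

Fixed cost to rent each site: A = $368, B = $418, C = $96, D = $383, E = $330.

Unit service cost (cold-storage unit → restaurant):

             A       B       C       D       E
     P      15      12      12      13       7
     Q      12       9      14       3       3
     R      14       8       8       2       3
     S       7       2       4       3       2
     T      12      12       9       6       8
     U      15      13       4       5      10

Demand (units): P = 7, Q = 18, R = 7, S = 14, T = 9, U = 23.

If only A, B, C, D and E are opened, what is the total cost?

Total cost: 1886

Each restaurant is assigned to its cheapest site among the open ones.
{A, B, C, D, E}: P→E 7·7=49, Q→D 3·18=54, R→D 2·7=14, S→B 2·14=28, T→D 6·9=54, U→C 4·23=92. Service 291; fixed 1595; total 1886.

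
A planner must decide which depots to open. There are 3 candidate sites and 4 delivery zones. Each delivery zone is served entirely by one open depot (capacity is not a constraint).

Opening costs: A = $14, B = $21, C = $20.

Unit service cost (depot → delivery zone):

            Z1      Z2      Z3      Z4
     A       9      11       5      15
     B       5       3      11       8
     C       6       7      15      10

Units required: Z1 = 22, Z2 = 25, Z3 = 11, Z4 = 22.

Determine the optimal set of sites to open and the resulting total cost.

For any fixed open set, each delivery zone goes to its cheapest open site; total = fixed + service.
{A, B}: Z1→B 5·22=110, Z2→B 3·25=75, Z3→A 5·11=55, Z4→B 8·22=176. Service 416; fixed 35; total 451.
{A, B, C}: service 416 + fixed 55 = 471
{B}: service 482 + fixed 21 = 503
{A}: Z1→A 9·22=198, Z2→A 11·25=275, Z3→A 5·11=55, Z4→A 15·22=330. Service 858; fixed 14; total 872.
(All 7 nonempty subsets were checked; A and B is lowest.)

Open A and B; minimum total cost 451.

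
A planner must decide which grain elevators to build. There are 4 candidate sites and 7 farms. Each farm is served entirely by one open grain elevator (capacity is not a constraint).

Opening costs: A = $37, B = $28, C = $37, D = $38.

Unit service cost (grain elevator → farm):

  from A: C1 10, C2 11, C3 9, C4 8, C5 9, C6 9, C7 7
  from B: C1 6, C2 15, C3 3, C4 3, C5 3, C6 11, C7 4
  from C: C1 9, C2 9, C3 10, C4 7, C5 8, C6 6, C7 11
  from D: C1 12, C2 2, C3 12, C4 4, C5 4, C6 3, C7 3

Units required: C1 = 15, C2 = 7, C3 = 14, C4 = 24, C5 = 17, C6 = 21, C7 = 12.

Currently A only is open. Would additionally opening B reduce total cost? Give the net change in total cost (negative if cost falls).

Yes — net change −374 (cost falls by 374).

Current service cost with {A}: 971.
Adding B: each farm re-picks its cheapest; new service cost 569, saving 402.
Extra fixed cost: 28. Net change = 28 − 402 = -374.
(Totals: 1008 → 634.)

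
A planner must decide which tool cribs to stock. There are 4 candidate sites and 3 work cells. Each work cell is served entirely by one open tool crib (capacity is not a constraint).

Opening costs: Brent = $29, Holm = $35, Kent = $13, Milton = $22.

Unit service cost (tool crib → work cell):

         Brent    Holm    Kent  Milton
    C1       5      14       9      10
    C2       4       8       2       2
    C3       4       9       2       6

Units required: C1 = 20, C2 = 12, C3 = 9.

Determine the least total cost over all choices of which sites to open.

For any fixed open set, each work cell goes to its cheapest open site; total = fixed + service.
{Brent, Kent}: C1→Brent 5·20=100, C2→Kent 2·12=24, C3→Kent 2·9=18. Service 142; fixed 42; total 184.
{Brent, Kent, Milton}: C1→Brent 5·20=100, C2→Kent 2·12=24, C3→Kent 2·9=18. Service 142; fixed 64; total 206.
{Brent, Milton}: C1→Brent 5·20=100, C2→Milton 2·12=24, C3→Brent 4·9=36. Service 160; fixed 51; total 211.
{Brent, Holm, Kent, Milton}: service 142 + fixed 99 = 241
No other subset beats 184.

Minimum total cost: 184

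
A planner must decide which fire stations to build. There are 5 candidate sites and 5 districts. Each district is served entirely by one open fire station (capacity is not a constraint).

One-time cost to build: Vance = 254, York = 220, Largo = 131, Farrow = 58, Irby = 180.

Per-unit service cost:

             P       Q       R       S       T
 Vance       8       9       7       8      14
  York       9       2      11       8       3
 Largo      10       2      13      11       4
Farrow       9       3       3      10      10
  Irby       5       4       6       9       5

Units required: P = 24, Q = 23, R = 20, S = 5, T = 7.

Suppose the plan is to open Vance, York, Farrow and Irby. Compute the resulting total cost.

Total cost: 999

Each district is assigned to its cheapest site among the open ones.
{Vance, York, Farrow, Irby}: P→Irby 5·24=120, Q→York 2·23=46, R→Farrow 3·20=60, S→Vance 8·5=40, T→York 3·7=21. Service 287; fixed 712; total 999.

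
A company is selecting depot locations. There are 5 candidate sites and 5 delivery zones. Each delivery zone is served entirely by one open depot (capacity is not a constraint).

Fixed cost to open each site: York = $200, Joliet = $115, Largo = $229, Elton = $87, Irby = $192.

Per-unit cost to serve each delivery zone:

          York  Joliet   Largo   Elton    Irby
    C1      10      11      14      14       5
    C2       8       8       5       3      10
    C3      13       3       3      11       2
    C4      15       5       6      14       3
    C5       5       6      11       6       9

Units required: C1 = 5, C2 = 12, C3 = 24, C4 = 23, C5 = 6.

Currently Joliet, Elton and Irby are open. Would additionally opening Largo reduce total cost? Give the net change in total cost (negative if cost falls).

Current service cost with {Joliet, Elton, Irby}: 214.
Adding Largo: each delivery zone re-picks its cheapest; new service cost 214, saving 0.
Extra fixed cost: 229. Net change = 229 − 0 = 229.
(Totals: 608 → 837.)

No — net change +229 (cost rises by 229).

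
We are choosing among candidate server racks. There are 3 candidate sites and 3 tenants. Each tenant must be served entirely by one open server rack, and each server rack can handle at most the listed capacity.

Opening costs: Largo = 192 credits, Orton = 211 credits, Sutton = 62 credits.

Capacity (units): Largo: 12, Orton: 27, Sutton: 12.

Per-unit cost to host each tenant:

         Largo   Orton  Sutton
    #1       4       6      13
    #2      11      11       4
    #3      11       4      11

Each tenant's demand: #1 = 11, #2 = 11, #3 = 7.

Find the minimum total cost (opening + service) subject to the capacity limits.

Open {Orton, Sutton}: #1→Orton 6·11=66, #2→Sutton 4·11=44, #3→Orton 4·7=28.
Loads: Orton carries 18/27, Sutton carries 11/12. Service 138; fixed 273; total 411.
Next best feasible plan costs 537.

Minimum total cost: 411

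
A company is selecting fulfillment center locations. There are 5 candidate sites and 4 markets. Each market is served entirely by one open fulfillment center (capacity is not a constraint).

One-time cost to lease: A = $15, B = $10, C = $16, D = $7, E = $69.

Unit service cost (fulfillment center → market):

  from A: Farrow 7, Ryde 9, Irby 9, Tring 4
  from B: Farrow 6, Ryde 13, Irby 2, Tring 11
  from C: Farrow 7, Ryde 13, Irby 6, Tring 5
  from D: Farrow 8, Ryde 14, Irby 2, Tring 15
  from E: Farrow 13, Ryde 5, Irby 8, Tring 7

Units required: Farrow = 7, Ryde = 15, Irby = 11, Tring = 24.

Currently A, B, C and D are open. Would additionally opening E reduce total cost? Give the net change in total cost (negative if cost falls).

Current service cost with {A, B, C, D}: 295.
Adding E: each market re-picks its cheapest; new service cost 235, saving 60.
Extra fixed cost: 69. Net change = 69 − 60 = 9.
(Totals: 343 → 352.)

No — net change +9 (cost rises by 9).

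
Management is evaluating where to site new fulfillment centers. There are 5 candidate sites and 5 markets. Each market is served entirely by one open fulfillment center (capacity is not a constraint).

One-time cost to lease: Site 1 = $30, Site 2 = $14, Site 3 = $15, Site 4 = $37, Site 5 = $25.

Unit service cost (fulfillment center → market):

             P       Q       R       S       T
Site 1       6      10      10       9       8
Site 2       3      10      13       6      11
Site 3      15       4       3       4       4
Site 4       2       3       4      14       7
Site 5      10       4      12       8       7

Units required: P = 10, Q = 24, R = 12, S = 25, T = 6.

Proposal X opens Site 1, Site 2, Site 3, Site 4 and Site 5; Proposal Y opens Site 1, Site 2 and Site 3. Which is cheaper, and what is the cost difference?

Proposal X: {Site 1, Site 2, Site 3, Site 4, Site 5}: P→Site 4 2·10=20, Q→Site 4 3·24=72, R→Site 3 3·12=36, S→Site 3 4·25=100, T→Site 3 4·6=24. Service 252; fixed 121; total 373.
Proposal Y: {Site 1, Site 2, Site 3}: P→Site 2 3·10=30, Q→Site 3 4·24=96, R→Site 3 3·12=36, S→Site 3 4·25=100, T→Site 3 4·6=24. Service 286; fixed 59; total 345.
Difference: |373 − 345| = 28.

Proposal Y is cheaper by 28.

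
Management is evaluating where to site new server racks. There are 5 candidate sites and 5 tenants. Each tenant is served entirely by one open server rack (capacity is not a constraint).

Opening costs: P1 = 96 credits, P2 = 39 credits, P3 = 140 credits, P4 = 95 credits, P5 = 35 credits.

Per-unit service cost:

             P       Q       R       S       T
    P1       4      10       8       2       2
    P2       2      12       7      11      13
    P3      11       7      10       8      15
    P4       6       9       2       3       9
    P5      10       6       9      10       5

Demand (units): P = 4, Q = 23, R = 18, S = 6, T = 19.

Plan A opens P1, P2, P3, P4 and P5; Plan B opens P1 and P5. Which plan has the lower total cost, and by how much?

Plan B is cheaper by 158.

Plan A: {P1, P2, P3, P4, P5}: P→P2 2·4=8, Q→P5 6·23=138, R→P4 2·18=36, S→P1 2·6=12, T→P1 2·19=38. Service 232; fixed 405; total 637.
Plan B: {P1, P5}: P→P1 4·4=16, Q→P5 6·23=138, R→P1 8·18=144, S→P1 2·6=12, T→P1 2·19=38. Service 348; fixed 131; total 479.
Difference: |637 − 479| = 158.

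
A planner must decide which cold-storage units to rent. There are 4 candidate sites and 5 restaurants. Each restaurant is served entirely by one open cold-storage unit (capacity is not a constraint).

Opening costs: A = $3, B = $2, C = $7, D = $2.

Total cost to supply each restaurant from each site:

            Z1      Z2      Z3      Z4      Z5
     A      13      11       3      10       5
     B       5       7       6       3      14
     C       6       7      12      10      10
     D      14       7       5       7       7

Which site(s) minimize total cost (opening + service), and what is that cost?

Open A and B; minimum total cost 28.

For any fixed open set, each restaurant goes to its cheapest open site; total = fixed + service.
{A, B}: Z1→B 5, Z2→B 7, Z3→A 3, Z4→B 3, Z5→A 5. Service 23; fixed 5; total 28.
{A, B, D}: service 23 + fixed 7 = 30
{B, D}: service 27 + fixed 4 = 31
{A, B, C, D}: Z1→B 5, Z2→B 7, Z3→A 3, Z4→B 3, Z5→A 5. Service 23; fixed 14; total 37.
(All 15 nonempty subsets were checked; A and B is lowest.)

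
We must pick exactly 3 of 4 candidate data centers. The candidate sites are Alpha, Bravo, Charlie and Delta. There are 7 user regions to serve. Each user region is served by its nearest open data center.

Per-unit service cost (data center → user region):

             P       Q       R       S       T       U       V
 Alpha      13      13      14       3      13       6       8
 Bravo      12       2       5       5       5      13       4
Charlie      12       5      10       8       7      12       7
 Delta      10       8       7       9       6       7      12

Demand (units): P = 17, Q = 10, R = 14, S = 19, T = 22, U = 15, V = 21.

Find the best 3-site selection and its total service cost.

With exactly 3 open, each user region uses its cheapest among the chosen.
{Alpha, Bravo, Delta}: P→Delta 10·17=170, Q→Bravo 2·10=20, R→Bravo 5·14=70, S→Alpha 3·19=57, T→Bravo 5·22=110, U→Alpha 6·15=90, V→Bravo 4·21=84. Service cost 601.
{Alpha, Bravo, Charlie}: service cost 635
{Bravo, Charlie, Delta}: service cost 654
Among all 4 size-3 choices, {Alpha, Bravo, Delta} is lowest.

Choose Alpha, Bravo and Delta; total service cost 601.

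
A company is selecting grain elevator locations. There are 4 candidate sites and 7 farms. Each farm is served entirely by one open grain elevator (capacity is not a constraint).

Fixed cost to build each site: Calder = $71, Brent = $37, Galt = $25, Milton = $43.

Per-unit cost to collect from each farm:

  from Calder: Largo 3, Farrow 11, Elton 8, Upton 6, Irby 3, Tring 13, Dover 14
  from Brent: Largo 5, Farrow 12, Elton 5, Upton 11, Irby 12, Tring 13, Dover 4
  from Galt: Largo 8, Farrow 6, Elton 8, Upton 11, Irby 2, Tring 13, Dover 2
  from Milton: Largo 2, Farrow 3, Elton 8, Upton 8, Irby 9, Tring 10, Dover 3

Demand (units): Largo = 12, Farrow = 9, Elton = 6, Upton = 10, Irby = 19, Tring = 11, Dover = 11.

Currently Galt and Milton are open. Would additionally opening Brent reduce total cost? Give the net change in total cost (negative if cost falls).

No — net change +19 (cost rises by 19).

Current service cost with {Galt, Milton}: 349.
Adding Brent: each farm re-picks its cheapest; new service cost 331, saving 18.
Extra fixed cost: 37. Net change = 37 − 18 = 19.
(Totals: 417 → 436.)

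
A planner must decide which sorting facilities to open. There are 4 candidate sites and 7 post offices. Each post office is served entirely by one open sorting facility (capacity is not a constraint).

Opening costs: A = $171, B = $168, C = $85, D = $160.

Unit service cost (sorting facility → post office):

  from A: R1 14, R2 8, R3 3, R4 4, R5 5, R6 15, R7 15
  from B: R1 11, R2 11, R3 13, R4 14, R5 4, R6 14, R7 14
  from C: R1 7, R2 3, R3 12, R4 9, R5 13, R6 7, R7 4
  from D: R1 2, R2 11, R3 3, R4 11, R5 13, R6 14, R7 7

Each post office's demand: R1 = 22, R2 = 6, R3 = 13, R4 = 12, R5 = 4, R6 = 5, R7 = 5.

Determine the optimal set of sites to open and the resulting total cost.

For any fixed open set, each post office goes to its cheapest open site; total = fixed + service.
{C, D}: R1→D 2·22=44, R2→C 3·6=18, R3→D 3·13=39, R4→C 9·12=108, R5→C 13·4=52, R6→C 7·5=35, R7→C 4·5=20. Service 316; fixed 245; total 561.
{A, C}: service 334 + fixed 256 = 590
{D}: R1→D 2·22=44, R2→D 11·6=66, R3→D 3·13=39, R4→D 11·12=132, R5→D 13·4=52, R6→D 14·5=70, R7→D 7·5=35. Service 438; fixed 160; total 598.
{A, B, C, D}: R1→D 2·22=44, R2→C 3·6=18, R3→A 3·13=39, R4→A 4·12=48, R5→B 4·4=16, R6→C 7·5=35, R7→C 4·5=20. Service 220; fixed 584; total 804.
No other subset beats 561.

Open C and D; minimum total cost 561.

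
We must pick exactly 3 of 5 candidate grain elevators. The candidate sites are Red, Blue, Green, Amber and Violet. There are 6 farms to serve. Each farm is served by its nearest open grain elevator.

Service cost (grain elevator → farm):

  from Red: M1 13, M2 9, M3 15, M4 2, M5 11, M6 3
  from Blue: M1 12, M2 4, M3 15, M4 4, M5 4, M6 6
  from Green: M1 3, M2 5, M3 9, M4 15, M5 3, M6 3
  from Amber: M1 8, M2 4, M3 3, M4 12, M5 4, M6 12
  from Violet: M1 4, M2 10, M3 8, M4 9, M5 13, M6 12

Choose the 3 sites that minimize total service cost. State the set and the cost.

Choose Red, Green and Amber; total service cost 18.

With exactly 3 open, each farm uses its cheapest among the chosen.
{Red, Green, Amber}: M1→Green 3, M2→Amber 4, M3→Amber 3, M4→Red 2, M5→Green 3, M6→Red 3. Service cost 18.
{Red, Amber, Violet}: service cost 20
{Blue, Green, Amber}: service cost 20
Among all 10 size-3 choices, {Red, Green, Amber} is lowest.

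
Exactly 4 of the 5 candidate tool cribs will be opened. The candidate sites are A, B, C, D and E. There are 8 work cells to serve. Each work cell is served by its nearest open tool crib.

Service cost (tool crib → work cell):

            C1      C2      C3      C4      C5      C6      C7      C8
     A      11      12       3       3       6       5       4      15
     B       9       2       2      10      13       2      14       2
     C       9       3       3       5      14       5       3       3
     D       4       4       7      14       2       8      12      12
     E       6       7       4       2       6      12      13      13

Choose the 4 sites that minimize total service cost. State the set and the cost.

Choose B, C, D and E; total service cost 19.

With exactly 4 open, each work cell uses its cheapest among the chosen.
{B, C, D, E}: C1→D 4, C2→B 2, C3→B 2, C4→E 2, C5→D 2, C6→B 2, C7→C 3, C8→B 2. Service cost 19.
{A, B, C, D}: service cost 20
{A, B, D, E}: service cost 20
Among all 5 size-4 choices, {B, C, D, E} is lowest.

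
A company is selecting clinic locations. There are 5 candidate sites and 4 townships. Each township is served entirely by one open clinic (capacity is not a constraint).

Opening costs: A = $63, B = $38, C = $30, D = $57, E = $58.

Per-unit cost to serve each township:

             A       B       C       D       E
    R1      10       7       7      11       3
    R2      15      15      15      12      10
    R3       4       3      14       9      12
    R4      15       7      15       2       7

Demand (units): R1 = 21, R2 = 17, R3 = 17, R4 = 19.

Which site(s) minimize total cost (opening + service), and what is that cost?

Open B, D and E; minimum total cost 475.

For any fixed open set, each township goes to its cheapest open site; total = fixed + service.
{B, D, E}: R1→E 3·21=63, R2→E 10·17=170, R3→B 3·17=51, R4→D 2·19=38. Service 322; fixed 153; total 475.
{B, C, D, E}: R1→E 3·21=63, R2→E 10·17=170, R3→B 3·17=51, R4→D 2·19=38. Service 322; fixed 183; total 505.
{B, E}: service 417 + fixed 96 = 513
{A, B, C, D, E}: service 322 + fixed 246 = 568
No other subset beats 475.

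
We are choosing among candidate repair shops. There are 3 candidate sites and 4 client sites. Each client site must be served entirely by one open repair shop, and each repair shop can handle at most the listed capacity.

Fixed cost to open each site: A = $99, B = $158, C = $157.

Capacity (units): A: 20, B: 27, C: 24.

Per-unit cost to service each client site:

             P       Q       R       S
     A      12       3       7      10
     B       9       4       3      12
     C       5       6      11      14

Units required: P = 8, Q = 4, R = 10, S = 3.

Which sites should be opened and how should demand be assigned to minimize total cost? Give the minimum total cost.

Open {B}: P→B 9·8=72, Q→B 4·4=16, R→B 3·10=30, S→B 12·3=36.
Loads: B carries 25/27. Service 154; fixed 158; total 312.
Next best feasible plan costs 401.

Minimum total cost: 312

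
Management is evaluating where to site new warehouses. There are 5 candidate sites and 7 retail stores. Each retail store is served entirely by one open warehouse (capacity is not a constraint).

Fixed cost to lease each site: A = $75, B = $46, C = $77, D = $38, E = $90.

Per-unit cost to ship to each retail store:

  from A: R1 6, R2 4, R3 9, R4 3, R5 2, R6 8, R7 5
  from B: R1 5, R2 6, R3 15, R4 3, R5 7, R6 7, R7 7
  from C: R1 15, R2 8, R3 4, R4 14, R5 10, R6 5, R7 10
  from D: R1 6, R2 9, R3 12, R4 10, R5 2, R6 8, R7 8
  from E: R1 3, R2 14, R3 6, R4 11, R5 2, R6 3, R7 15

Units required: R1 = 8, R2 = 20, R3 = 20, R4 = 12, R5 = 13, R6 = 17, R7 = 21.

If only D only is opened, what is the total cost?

Each retail store is assigned to its cheapest site among the open ones.
{D}: R1→D 6·8=48, R2→D 9·20=180, R3→D 12·20=240, R4→D 10·12=120, R5→D 2·13=26, R6→D 8·17=136, R7→D 8·21=168. Service 918; fixed 38; total 956.

Total cost: 956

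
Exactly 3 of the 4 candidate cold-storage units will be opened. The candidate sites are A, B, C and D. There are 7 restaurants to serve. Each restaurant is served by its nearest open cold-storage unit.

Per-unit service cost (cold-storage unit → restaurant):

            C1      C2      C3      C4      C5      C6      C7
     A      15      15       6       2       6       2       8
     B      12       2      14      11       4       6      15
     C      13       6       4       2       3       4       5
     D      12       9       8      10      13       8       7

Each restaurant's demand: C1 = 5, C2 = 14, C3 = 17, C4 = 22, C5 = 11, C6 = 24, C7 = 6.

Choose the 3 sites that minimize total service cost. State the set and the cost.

Choose A, B and C; total service cost 311.

With exactly 3 open, each restaurant uses its cheapest among the chosen.
{A, B, C}: C1→B 12·5=60, C2→B 2·14=28, C3→C 4·17=68, C4→A 2·22=44, C5→C 3·11=33, C6→A 2·24=48, C7→C 5·6=30. Service cost 311.
{B, C, D}: service cost 359
{A, C, D}: service cost 367
Among all 4 size-3 choices, {A, B, C} is lowest.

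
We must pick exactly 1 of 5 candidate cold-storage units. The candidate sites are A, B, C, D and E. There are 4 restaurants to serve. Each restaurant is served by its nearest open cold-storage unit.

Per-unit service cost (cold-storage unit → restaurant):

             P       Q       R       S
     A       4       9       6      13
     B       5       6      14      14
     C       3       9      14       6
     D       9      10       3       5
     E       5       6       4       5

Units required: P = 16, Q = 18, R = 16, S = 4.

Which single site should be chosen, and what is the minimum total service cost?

With exactly 1 open, each restaurant uses its cheapest among the chosen.
{E}: P→E 5·16=80, Q→E 6·18=108, R→E 4·16=64, S→E 5·4=20. Service cost 272.
{A}: service cost 374
{D}: service cost 392
Among all 5 size-1 choices, {E} is lowest.

Choose E only; total service cost 272.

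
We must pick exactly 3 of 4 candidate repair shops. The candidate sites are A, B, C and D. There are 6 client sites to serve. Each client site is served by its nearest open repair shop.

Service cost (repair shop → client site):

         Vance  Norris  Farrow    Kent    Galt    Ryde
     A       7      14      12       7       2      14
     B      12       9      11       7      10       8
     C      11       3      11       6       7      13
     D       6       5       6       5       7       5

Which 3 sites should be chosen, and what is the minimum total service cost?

With exactly 3 open, each client site uses its cheapest among the chosen.
{A, C, D}: Vance→D 6, Norris→C 3, Farrow→D 6, Kent→D 5, Galt→A 2, Ryde→D 5. Service cost 27.
{A, B, D}: service cost 29
{B, C, D}: service cost 32
Among all 4 size-3 choices, {A, C, D} is lowest.

Choose A, C and D; total service cost 27.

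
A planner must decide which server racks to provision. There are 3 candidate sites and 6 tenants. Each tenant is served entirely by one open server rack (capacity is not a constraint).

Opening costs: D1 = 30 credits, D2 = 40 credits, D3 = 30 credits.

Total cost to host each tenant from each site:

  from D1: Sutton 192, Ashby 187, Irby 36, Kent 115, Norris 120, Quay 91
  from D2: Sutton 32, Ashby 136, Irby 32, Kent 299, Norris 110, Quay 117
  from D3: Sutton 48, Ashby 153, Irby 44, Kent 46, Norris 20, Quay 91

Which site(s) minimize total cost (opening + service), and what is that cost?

For any fixed open set, each tenant goes to its cheapest open site; total = fixed + service.
{D2, D3}: Sutton→D2 32, Ashby→D2 136, Irby→D2 32, Kent→D3 46, Norris→D3 20, Quay→D3 91. Service 357; fixed 70; total 427.
{D3}: Sutton→D3 48, Ashby→D3 153, Irby→D3 44, Kent→D3 46, Norris→D3 20, Quay→D3 91. Service 402; fixed 30; total 432.
{D1, D3}: Sutton→D3 48, Ashby→D3 153, Irby→D1 36, Kent→D3 46, Norris→D3 20, Quay→D1 91. Service 394; fixed 60; total 454.
{D1, D2, D3}: service 357 + fixed 100 = 457
No other subset beats 427.

Open D2 and D3; minimum total cost 427.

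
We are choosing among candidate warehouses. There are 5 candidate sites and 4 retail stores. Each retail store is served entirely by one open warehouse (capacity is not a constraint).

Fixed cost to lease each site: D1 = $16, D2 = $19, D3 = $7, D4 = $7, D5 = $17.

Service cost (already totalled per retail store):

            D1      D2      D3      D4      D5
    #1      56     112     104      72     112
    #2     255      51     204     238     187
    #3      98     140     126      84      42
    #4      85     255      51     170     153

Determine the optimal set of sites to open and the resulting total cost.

For any fixed open set, each retail store goes to its cheapest open site; total = fixed + service.
{D1, D2, D3, D5}: #1→D1 56, #2→D2 51, #3→D5 42, #4→D3 51. Service 200; fixed 59; total 259.
{D1, D2, D3, D4, D5}: service 200 + fixed 66 = 266
{D2, D3, D4, D5}: #1→D4 72, #2→D2 51, #3→D5 42, #4→D3 51. Service 216; fixed 50; total 266.
{D3}: service 485 + fixed 7 = 492
No other subset beats 259.

Open D1, D2, D3 and D5; minimum total cost 259.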